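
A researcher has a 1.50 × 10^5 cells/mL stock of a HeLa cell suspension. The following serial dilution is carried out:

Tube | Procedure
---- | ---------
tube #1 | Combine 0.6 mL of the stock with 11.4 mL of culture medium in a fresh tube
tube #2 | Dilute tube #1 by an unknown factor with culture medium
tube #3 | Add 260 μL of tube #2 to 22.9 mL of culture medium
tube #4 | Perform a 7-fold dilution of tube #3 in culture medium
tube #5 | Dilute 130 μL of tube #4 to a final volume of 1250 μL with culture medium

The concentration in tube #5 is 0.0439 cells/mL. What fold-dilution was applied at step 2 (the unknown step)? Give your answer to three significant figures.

Step 1: 0.6 mL + 11.4 mL = 12 mL total → factor 12/0.6 = 20
Step 2: unknown factor x
Step 3: 260 μL + 22.9 mL = 23160 μL total → factor 23160/260 = 89.077
Step 4: 7-fold → factor 7
Step 5: 130 μL brought to 1250 μL → factor 1250/130 = 9.6154
Product of known-step factors = 1.1991 × 10^5
Overall factor = 1.50 × 10^5 cells/mL / (0.0439 cells/mL) = 3.4169 × 10^6
x = 3.4169 × 10^6 / 1.1991 × 10^5 = 28.5

28.5-fold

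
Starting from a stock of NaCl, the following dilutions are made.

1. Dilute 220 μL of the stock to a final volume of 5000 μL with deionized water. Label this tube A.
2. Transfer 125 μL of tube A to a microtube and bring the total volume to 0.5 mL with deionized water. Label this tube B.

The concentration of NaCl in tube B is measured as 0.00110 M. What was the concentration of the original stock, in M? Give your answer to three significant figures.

0.100 M

Step 1: 220 μL brought to 5000 μL → factor 5000/220 = 22.727
Step 2: 125 μL brought to 0.5 mL → factor 500/125 = 4
Overall dilution factor = 22.727 × 4 = 90.909
Stock = 0.00110 M × 90.909 = 0.100 M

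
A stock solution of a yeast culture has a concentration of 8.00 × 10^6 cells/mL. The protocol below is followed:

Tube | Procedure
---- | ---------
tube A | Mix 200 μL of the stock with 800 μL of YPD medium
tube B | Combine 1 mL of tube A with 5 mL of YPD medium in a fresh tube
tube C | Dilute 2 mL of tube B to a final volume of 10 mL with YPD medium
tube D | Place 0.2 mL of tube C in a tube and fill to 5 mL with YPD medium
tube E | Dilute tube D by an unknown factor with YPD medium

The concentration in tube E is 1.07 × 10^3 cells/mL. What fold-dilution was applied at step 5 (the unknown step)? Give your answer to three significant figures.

Step 1: 200 μL + 800 μL = 1000 μL total → factor 1000/200 = 5
Step 2: 1 mL + 5 mL = 6 mL total → factor 6/1 = 6
Step 3: 2 mL brought to 10 mL → factor 10/2 = 5
Step 4: 0.2 mL brought to 5 mL → factor 5/0.2 = 25
Step 5: unknown factor x
Product of known-step factors = 3750
Overall factor = 8.00 × 10^6 cells/mL / (1.07 × 10^3 cells/mL) = 7476.6
x = 7476.6 / 3750 = 1.99

1.99-fold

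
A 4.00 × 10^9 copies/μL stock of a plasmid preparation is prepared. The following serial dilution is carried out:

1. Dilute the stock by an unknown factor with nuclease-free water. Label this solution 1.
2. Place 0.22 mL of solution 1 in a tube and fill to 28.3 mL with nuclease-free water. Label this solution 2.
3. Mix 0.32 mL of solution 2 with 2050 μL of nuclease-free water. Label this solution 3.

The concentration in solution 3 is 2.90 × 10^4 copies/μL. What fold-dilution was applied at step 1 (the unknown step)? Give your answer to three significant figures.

Step 1: unknown factor x
Step 2: 0.22 mL brought to 28.3 mL → factor 28.3/0.22 = 128.64
Step 3: 0.32 mL + 2050 μL = 2.37 mL total → factor 2.37/0.32 = 7.4062
Product of known-step factors = 952.71
Overall factor = 4.00 × 10^9 copies/μL / (2.90 × 10^4 copies/μL) = 1.3793 × 10^5
x = 1.3793 × 10^5 / 952.71 = 145

145-fold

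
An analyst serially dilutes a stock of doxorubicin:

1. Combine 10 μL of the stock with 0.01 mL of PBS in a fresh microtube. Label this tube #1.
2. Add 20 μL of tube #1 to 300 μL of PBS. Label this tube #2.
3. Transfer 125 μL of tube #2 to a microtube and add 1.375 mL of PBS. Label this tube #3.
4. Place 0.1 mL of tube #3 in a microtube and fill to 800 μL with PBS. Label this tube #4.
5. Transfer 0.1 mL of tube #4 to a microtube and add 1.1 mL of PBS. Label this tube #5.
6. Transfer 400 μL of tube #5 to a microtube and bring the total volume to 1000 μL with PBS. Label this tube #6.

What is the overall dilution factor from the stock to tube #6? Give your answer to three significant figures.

9.22 × 10^4

Step 1: 10 μL + 0.01 mL = 20 μL total → factor 20/10 = 2
Step 2: 20 μL + 300 μL = 320 μL total → factor 320/20 = 16
Step 3: 125 μL + 1.375 mL = 1500 μL total → factor 1500/125 = 12
Step 4: 0.1 mL brought to 800 μL → factor 0.8/0.1 = 8
Step 5: 0.1 mL + 1.1 mL = 1.2 mL total → factor 1.2/0.1 = 12
Step 6: 400 μL brought to 1000 μL → factor 1000/400 = 2.5
Overall dilution factor = 2 × 16 × 12 × 8 × 12 × 2.5 = 92160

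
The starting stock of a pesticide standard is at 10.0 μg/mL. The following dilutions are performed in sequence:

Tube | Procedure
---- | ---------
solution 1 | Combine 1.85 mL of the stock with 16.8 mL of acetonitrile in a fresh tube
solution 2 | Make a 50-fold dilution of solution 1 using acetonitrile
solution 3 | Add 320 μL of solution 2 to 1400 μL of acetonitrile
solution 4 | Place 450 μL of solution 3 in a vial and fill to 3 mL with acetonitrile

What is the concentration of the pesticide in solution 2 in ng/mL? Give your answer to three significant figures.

19.8 ng/mL

Step 1: 1.85 mL + 16.8 mL = 18.65 mL total → factor 18.65/1.85 = 10.081
Step 2: 50-fold → factor 50
Dilution factor through solution 2 = 10.081 × 50 = 504.05
[solution 2] = 10.0 μg/mL / 504.05 = 0.01984 μg/mL = 19.8 ng/mL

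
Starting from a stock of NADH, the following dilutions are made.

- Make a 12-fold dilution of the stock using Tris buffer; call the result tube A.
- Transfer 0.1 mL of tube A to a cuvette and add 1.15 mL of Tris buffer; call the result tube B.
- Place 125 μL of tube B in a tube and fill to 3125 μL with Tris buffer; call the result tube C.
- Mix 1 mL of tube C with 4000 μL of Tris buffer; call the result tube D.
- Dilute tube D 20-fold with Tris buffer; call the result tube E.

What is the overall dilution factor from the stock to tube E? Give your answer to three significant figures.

Step 1: 12-fold → factor 12
Step 2: 0.1 mL + 1.15 mL = 1.25 mL total → factor 1.25/0.1 = 12.5
Step 3: 125 μL brought to 3125 μL → factor 3125/125 = 25
Step 4: 1 mL + 4000 μL = 5 mL total → factor 5/1 = 5
Step 5: 20-fold → factor 20
Overall dilution factor = 12 × 12.5 × 25 × 5 × 20 = 3.75 × 10^5

3.75 × 10^5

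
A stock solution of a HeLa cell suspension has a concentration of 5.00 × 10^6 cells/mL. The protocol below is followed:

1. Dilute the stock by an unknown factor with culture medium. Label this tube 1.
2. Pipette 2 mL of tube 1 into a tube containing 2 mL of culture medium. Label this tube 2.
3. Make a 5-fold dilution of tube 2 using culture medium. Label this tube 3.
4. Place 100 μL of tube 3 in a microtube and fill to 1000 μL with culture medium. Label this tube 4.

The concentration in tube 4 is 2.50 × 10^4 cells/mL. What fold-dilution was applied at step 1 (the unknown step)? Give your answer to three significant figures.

2.00-fold

Step 1: unknown factor x
Step 2: 2 mL + 2 mL = 4 mL total → factor 4/2 = 2
Step 3: 5-fold → factor 5
Step 4: 100 μL brought to 1000 μL → factor 1000/100 = 10
Product of known-step factors = 100
Overall factor = 5.00 × 10^6 cells/mL / (2.50 × 10^4 cells/mL) = 200
x = 200 / 100 = 2.00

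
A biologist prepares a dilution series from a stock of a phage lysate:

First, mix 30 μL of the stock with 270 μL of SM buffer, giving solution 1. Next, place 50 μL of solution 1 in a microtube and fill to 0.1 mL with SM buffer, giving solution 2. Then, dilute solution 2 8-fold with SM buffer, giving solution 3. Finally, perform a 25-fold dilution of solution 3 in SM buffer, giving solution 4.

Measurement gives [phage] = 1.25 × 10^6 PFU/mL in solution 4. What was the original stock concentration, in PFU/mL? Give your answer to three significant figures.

Step 1: 30 μL + 270 μL = 300 μL total → factor 300/30 = 10
Step 2: 50 μL brought to 0.1 mL → factor 100/50 = 2
Step 3: 8-fold → factor 8
Step 4: 25-fold → factor 25
Overall dilution factor = 10 × 2 × 8 × 25 = 4000
Stock = 1.25 × 10^6 PFU/mL × 4000 = 5.00 × 10^9 PFU/mL

5.00 × 10^9 PFU/mL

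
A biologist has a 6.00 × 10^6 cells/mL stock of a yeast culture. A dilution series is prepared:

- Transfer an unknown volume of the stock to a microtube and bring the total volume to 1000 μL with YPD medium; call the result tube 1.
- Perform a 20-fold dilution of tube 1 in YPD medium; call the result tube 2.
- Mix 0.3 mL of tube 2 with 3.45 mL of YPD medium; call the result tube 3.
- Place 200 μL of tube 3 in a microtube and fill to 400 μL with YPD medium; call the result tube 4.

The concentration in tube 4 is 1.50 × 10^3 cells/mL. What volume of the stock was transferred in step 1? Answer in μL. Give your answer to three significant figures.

125 μL

Step 1: v brought to 1000 μL → factor = 1000 μL/v
Step 2: 20-fold → factor 20
Step 3: 0.3 mL + 3.45 mL = 3.75 mL total → factor 3.75/0.3 = 12.5
Step 4: 200 μL brought to 400 μL → factor 400/200 = 2
Product of known-step factors = 500
Overall factor = 6.00 × 10^6 cells/mL / (1.50 × 10^3 cells/mL) = 4000
Step-1 factor = 4000 / 500 = 8
v = 1000 μL / 8 = 125 μL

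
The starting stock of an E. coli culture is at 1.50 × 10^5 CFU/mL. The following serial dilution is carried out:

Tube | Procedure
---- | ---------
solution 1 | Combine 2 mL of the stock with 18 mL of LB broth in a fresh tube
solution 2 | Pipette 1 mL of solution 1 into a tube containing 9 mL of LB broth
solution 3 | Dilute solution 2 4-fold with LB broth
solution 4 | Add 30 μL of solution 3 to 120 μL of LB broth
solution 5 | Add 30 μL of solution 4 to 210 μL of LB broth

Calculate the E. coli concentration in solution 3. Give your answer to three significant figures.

Step 1: 2 mL + 18 mL = 20 mL total → factor 20/2 = 10
Step 2: 1 mL + 9 mL = 10 mL total → factor 10/1 = 10
Step 3: 4-fold → factor 4
Dilution factor through solution 3 = 10 × 10 × 4 = 400
[solution 3] = 1.50 × 10^5 CFU/mL / 400 = 375 CFU/mL

375 CFU/mL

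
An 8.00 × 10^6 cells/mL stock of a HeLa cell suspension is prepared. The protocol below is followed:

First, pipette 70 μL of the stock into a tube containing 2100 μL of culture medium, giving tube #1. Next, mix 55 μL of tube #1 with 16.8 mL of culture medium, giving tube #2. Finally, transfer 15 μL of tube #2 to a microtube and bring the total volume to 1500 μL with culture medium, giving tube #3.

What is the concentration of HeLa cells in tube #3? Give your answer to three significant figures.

Step 1: 70 μL + 2100 μL = 2170 μL total → factor 2170/70 = 31
Step 2: 55 μL + 16.8 mL = 16855 μL total → factor 16855/55 = 306.45
Step 3: 15 μL brought to 1500 μL → factor 1500/15 = 100
Overall dilution factor = 31 × 306.45 × 100 = 9.5001 × 10^5
Final = 8.00 × 10^6 cells/mL / 9.5001 × 10^5 = 8.42 cells/mL

8.42 cells/mL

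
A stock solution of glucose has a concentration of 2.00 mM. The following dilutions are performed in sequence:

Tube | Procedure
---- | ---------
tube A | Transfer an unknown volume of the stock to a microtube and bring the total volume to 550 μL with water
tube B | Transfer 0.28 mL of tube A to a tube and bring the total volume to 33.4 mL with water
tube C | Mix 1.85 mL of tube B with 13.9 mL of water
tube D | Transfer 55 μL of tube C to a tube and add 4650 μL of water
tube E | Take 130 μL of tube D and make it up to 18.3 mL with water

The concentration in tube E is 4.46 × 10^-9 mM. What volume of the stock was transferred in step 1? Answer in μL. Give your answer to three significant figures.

Step 1: v brought to 550 μL → factor = 550 μL/v
Step 2: 0.28 mL brought to 33.4 mL → factor 33.4/0.28 = 119.29
Step 3: 1.85 mL + 13.9 mL = 15.75 mL total → factor 15.75/1.85 = 8.5135
Step 4: 55 μL + 4650 μL = 4705 μL total → factor 4705/55 = 85.545
Step 5: 130 μL brought to 18.3 mL → factor 18300/130 = 140.77
Product of known-step factors = 1.2229 × 10^7
Overall factor = 2.00 mM / (4.46 × 10^-9 mM) = 4.4843 × 10^8
Step-1 factor = 4.4843 × 10^8 / 1.2229 × 10^7 = 36.669
v = 550 μL / 36.669 = 15.0 μL

15.0 μL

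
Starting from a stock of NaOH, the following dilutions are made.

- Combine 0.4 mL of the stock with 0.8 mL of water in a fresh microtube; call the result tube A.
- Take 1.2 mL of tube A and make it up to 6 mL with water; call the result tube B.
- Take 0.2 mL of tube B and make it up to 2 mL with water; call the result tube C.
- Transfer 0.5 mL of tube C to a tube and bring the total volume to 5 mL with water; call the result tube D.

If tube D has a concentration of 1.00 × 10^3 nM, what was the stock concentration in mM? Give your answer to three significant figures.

1.50 mM

Step 1: 0.4 mL + 0.8 mL = 1.2 mL total → factor 1.2/0.4 = 3
Step 2: 1.2 mL brought to 6 mL → factor 6/1.2 = 5
Step 3: 0.2 mL brought to 2 mL → factor 2/0.2 = 10
Step 4: 0.5 mL brought to 5 mL → factor 5/0.5 = 10
Overall dilution factor = 3 × 5 × 10 × 10 = 1500
Stock = 1.00 × 10^3 nM × 1500 = 1.500 × 10^6 nM = 1.50 mM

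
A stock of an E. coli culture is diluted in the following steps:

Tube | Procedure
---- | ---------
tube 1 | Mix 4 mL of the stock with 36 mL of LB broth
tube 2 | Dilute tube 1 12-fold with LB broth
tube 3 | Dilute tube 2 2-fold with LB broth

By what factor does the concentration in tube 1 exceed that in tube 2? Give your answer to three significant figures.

Step 1: 4 mL + 36 mL = 40 mL total → factor 40/4 = 10
Step 2: 12-fold → factor 12
Dilution factor to tube 1 = 10; to tube 2 = 120
[tube 1]/[tube 2] = (factor to tube 2)/(factor to tube 1) = 120/10 = 12.0

12.0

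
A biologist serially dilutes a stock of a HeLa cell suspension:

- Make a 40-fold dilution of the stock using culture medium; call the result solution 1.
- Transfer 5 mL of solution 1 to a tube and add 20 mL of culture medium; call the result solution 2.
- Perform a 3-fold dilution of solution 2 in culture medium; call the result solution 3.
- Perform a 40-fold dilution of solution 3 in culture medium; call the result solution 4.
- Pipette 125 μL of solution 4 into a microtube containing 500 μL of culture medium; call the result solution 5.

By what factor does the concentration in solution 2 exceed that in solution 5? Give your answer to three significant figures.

600

Step 1: 40-fold → factor 40
Step 2: 5 mL + 20 mL = 25 mL total → factor 25/5 = 5
Step 3: 3-fold → factor 3
Step 4: 40-fold → factor 40
Step 5: 125 μL + 500 μL = 625 μL total → factor 625/125 = 5
Dilution factor to solution 2 = 200; to solution 5 = 1.2 × 10^5
[solution 2]/[solution 5] = (factor to solution 5)/(factor to solution 2) = 1.2 × 10^5/200 = 600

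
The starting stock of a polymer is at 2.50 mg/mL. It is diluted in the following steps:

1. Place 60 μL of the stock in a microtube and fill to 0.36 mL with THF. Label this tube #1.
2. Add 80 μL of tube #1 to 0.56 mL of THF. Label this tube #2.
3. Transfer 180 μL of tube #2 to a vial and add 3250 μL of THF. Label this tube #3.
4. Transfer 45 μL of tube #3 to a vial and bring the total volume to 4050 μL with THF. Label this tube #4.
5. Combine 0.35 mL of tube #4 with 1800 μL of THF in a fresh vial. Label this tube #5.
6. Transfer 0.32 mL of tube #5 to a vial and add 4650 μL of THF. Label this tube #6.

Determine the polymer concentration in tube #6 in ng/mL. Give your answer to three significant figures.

0.318 ng/mL

Step 1: 60 μL brought to 0.36 mL → factor 360/60 = 6
Step 2: 80 μL + 0.56 mL = 640 μL total → factor 640/80 = 8
Step 3: 180 μL + 3250 μL = 3430 μL total → factor 3430/180 = 19.056
Step 4: 45 μL brought to 4050 μL → factor 4050/45 = 90
Step 5: 0.35 mL + 1800 μL = 2.15 mL total → factor 2.15/0.35 = 6.1429
Step 6: 0.32 mL + 4650 μL = 4.97 mL total → factor 4.97/0.32 = 15.531
Overall dilution factor = 6 × 8 × 19.056 × 90 × 6.1429 × 15.531 = 7.8538 × 10^6
Final = 2.50 mg/mL / 7.8538 × 10^6 = 3.183 × 10^-7 mg/mL = 0.318 ng/mL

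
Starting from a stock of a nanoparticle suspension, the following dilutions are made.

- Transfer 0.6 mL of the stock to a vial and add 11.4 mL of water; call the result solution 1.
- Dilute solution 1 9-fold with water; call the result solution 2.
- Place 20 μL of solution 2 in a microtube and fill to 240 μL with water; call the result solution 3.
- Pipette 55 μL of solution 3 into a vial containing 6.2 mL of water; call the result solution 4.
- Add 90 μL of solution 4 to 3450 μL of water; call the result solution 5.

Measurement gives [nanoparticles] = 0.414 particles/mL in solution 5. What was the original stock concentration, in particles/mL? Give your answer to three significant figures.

4.00 × 10^6 particles/mL

Step 1: 0.6 mL + 11.4 mL = 12 mL total → factor 12/0.6 = 20
Step 2: 9-fold → factor 9
Step 3: 20 μL brought to 240 μL → factor 240/20 = 12
Step 4: 55 μL + 6.2 mL = 6255 μL total → factor 6255/55 = 113.73
Step 5: 90 μL + 3450 μL = 3540 μL total → factor 3540/90 = 39.333
Overall dilution factor = 20 × 9 × 12 × 113.73 × 39.333 = 9.6623 × 10^6
Stock = 0.414 particles/mL × 9.6623 × 10^6 = 4.00 × 10^6 particles/mL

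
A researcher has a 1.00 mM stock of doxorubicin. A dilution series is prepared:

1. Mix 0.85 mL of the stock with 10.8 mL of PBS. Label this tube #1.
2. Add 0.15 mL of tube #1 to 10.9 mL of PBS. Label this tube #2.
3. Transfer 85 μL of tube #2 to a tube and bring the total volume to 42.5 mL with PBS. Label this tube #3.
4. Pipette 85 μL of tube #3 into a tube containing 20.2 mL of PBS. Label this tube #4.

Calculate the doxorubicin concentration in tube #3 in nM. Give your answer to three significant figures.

1.98 nM

Step 1: 0.85 mL + 10.8 mL = 11.65 mL total → factor 11.65/0.85 = 13.706
Step 2: 0.15 mL + 10.9 mL = 11.05 mL total → factor 11.05/0.15 = 73.667
Step 3: 85 μL brought to 42.5 mL → factor 42500/85 = 500
Dilution factor through tube #3 = 13.706 × 73.667 × 500 = 5.0483 × 10^5
[tube #3] = 1.00 mM / 5.0483 × 10^5 = 1.981 × 10^-6 mM = 1.98 nM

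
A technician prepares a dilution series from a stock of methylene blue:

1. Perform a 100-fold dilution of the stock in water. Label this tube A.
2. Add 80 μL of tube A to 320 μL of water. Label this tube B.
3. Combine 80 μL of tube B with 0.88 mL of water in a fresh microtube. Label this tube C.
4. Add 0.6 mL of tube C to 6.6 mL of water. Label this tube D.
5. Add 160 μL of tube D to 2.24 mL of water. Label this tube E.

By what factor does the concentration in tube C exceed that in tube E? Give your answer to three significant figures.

Step 1: 100-fold → factor 100
Step 2: 80 μL + 320 μL = 400 μL total → factor 400/80 = 5
Step 3: 80 μL + 0.88 mL = 960 μL total → factor 960/80 = 12
Step 4: 0.6 mL + 6.6 mL = 7.2 mL total → factor 7.2/0.6 = 12
Step 5: 160 μL + 2.24 mL = 2400 μL total → factor 2400/160 = 15
Dilution factor to tube C = 6000; to tube E = 1.08 × 10^6
[tube C]/[tube E] = (factor to tube E)/(factor to tube C) = 1.08 × 10^6/6000 = 180

180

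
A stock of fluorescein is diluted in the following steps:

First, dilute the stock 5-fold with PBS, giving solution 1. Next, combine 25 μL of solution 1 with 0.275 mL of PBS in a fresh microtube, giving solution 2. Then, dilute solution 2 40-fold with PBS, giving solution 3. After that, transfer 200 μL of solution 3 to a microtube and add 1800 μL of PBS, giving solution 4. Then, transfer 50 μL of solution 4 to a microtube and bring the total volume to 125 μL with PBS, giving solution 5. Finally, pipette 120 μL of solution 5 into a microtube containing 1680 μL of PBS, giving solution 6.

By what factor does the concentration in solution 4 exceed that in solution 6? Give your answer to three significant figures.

37.5

Step 1: 5-fold → factor 5
Step 2: 25 μL + 0.275 mL = 300 μL total → factor 300/25 = 12
Step 3: 40-fold → factor 40
Step 4: 200 μL + 1800 μL = 2000 μL total → factor 2000/200 = 10
Step 5: 50 μL brought to 125 μL → factor 125/50 = 2.5
Step 6: 120 μL + 1680 μL = 1800 μL total → factor 1800/120 = 15
Dilution factor to solution 4 = 24000; to solution 6 = 9 × 10^5
[solution 4]/[solution 6] = (factor to solution 6)/(factor to solution 4) = 9 × 10^5/24000 = 37.5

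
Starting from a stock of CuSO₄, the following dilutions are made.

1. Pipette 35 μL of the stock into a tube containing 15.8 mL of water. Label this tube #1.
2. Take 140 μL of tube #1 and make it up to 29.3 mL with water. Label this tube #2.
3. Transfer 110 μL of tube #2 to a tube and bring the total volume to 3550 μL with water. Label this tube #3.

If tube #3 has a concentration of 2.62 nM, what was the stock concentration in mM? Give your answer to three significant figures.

Step 1: 35 μL + 15.8 mL = 15835 μL total → factor 15835/35 = 452.43
Step 2: 140 μL brought to 29.3 mL → factor 29300/140 = 209.29
Step 3: 110 μL brought to 3550 μL → factor 3550/110 = 32.273
Overall dilution factor = 452.43 × 209.29 × 32.273 = 3.0558 × 10^6
Stock = 2.62 nM × 3.0558 × 10^6 = 8.006 × 10^6 nM = 8.01 mM

8.01 mM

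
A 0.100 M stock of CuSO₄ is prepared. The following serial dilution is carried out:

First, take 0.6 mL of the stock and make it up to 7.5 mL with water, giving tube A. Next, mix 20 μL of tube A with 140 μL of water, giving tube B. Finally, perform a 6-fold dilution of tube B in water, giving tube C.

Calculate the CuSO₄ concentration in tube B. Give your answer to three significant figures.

0.00100 M

Step 1: 0.6 mL brought to 7.5 mL → factor 7.5/0.6 = 12.5
Step 2: 20 μL + 140 μL = 160 μL total → factor 160/20 = 8
Dilution factor through tube B = 12.5 × 8 = 100
[tube B] = 0.100 M / 100 = 0.00100 M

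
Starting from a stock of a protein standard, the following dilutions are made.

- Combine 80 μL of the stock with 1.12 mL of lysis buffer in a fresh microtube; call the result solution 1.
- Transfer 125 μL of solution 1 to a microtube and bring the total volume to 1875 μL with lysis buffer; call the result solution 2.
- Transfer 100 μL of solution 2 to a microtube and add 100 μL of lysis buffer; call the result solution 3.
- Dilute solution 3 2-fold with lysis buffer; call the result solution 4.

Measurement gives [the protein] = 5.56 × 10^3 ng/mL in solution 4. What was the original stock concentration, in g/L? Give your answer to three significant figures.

5.00 g/L

Step 1: 80 μL + 1.12 mL = 1200 μL total → factor 1200/80 = 15
Step 2: 125 μL brought to 1875 μL → factor 1875/125 = 15
Step 3: 100 μL + 100 μL = 200 μL total → factor 200/100 = 2
Step 4: 2-fold → factor 2
Overall dilution factor = 15 × 15 × 2 × 2 = 900
Stock = 5.56 × 10^3 ng/mL × 900 = 5.004 × 10^6 ng/mL = 5.00 g/L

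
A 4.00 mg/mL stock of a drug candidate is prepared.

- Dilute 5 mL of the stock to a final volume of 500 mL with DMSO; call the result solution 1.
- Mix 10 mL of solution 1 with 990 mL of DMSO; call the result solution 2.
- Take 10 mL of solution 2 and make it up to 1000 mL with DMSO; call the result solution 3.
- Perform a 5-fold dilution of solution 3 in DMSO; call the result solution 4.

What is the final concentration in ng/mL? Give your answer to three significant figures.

0.800 ng/mL

Step 1: 5 mL brought to 500 mL → factor 500/5 = 100
Step 2: 10 mL + 990 mL = 1000 mL total → factor 1000/10 = 100
Step 3: 10 mL brought to 1000 mL → factor 1000/10 = 100
Step 4: 5-fold → factor 5
Overall dilution factor = 100 × 100 × 100 × 5 = 5 × 10^6
Final = 4.00 mg/mL / 5 × 10^6 = 8.000 × 10^-7 mg/mL = 0.800 ng/mL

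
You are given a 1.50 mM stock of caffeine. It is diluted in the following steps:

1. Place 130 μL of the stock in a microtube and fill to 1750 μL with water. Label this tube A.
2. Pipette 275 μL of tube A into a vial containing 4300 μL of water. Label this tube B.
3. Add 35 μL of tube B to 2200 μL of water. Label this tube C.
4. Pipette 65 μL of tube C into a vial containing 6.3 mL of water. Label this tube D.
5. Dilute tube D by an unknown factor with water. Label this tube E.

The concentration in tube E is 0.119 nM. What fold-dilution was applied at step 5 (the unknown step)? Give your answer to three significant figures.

9.00-fold

Step 1: 130 μL brought to 1750 μL → factor 1750/130 = 13.462
Step 2: 275 μL + 4300 μL = 4575 μL total → factor 4575/275 = 16.636
Step 3: 35 μL + 2200 μL = 2235 μL total → factor 2235/35 = 63.857
Step 4: 65 μL + 6.3 mL = 6365 μL total → factor 6365/65 = 97.923
Step 5: unknown factor x
Product of known-step factors = 1.4004 × 10^6
Overall factor = 1.50 mM / (0.119 nM) = 1.2605 × 10^7
x = 1.2605 × 10^7 / 1.4004 × 10^6 = 9.00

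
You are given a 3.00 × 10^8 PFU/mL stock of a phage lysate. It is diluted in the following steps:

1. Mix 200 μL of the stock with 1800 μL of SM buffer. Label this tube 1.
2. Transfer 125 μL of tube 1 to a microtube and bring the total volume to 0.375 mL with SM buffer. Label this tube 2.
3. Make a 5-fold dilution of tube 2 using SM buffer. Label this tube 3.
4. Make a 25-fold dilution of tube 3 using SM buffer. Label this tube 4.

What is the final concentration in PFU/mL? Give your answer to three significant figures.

Step 1: 200 μL + 1800 μL = 2000 μL total → factor 2000/200 = 10
Step 2: 125 μL brought to 0.375 mL → factor 375/125 = 3
Step 3: 5-fold → factor 5
Step 4: 25-fold → factor 25
Overall dilution factor = 10 × 3 × 5 × 25 = 3750
Final = 3.00 × 10^8 PFU/mL / 3750 = 8.00 × 10^4 PFU/mL

8.00 × 10^4 PFU/mL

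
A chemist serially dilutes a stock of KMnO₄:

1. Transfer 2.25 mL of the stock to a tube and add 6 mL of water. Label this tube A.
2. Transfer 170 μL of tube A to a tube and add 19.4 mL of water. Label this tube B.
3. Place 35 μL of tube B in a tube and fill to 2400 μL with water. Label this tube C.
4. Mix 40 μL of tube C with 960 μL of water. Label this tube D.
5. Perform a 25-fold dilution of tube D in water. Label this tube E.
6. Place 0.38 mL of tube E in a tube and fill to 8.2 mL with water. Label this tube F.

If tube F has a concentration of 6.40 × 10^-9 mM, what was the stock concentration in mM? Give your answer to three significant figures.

2.50 mM

Step 1: 2.25 mL + 6 mL = 8.25 mL total → factor 8.25/2.25 = 3.6667
Step 2: 170 μL + 19.4 mL = 19570 μL total → factor 19570/170 = 115.12
Step 3: 35 μL brought to 2400 μL → factor 2400/35 = 68.571
Step 4: 40 μL + 960 μL = 1000 μL total → factor 1000/40 = 25
Step 5: 25-fold → factor 25
Step 6: 0.38 mL brought to 8.2 mL → factor 8.2/0.38 = 21.579
Overall dilution factor = 3.6667 × 115.12 × 68.571 × 25 × 25 × 21.579 = 3.9036 × 10^8
Stock = 6.40 × 10^-9 mM × 3.9036 × 10^8 = 2.50 mM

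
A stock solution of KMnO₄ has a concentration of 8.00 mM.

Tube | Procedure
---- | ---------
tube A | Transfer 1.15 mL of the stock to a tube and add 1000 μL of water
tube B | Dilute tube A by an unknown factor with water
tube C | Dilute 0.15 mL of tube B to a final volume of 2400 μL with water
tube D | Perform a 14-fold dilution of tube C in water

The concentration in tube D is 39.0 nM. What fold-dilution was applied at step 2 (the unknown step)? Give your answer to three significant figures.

490-fold

Step 1: 1.15 mL + 1000 μL = 2.15 mL total → factor 2.15/1.15 = 1.8696
Step 2: unknown factor x
Step 3: 0.15 mL brought to 2400 μL → factor 2.4/0.15 = 16
Step 4: 14-fold → factor 14
Product of known-step factors = 418.78
Overall factor = 8.00 mM / (39.0 nM) = 2.0513 × 10^5
x = 2.0513 × 10^5 / 418.78 = 490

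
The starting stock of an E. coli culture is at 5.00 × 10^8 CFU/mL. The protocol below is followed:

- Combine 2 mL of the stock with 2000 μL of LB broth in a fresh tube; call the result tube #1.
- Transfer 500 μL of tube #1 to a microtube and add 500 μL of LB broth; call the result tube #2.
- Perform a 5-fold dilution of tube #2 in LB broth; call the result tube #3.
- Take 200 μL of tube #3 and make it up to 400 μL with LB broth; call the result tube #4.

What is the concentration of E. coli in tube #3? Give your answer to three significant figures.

2.50 × 10^7 CFU/mL

Step 1: 2 mL + 2000 μL = 4 mL total → factor 4/2 = 2
Step 2: 500 μL + 500 μL = 1000 μL total → factor 1000/500 = 2
Step 3: 5-fold → factor 5
Dilution factor through tube #3 = 2 × 2 × 5 = 20
[tube #3] = 5.00 × 10^8 CFU/mL / 20 = 2.50 × 10^7 CFU/mL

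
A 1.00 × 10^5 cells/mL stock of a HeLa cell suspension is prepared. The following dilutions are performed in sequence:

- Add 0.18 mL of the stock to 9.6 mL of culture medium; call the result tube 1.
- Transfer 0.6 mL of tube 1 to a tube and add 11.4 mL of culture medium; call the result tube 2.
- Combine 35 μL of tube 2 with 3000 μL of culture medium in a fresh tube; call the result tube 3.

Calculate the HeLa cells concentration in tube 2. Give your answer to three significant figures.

Step 1: 0.18 mL + 9.6 mL = 9.78 mL total → factor 9.78/0.18 = 54.333
Step 2: 0.6 mL + 11.4 mL = 12 mL total → factor 12/0.6 = 20
Dilution factor through tube 2 = 54.333 × 20 = 1086.7
[tube 2] = 1.00 × 10^5 cells/mL / 1086.7 = 92.0 cells/mL

92.0 cells/mL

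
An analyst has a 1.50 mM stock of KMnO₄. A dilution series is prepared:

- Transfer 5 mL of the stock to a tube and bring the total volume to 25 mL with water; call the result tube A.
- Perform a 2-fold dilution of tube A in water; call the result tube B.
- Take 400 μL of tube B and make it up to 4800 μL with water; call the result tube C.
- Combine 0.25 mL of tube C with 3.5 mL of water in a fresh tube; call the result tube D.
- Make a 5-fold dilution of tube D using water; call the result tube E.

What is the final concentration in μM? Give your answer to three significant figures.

0.167 μM

Step 1: 5 mL brought to 25 mL → factor 25/5 = 5
Step 2: 2-fold → factor 2
Step 3: 400 μL brought to 4800 μL → factor 4800/400 = 12
Step 4: 0.25 mL + 3.5 mL = 3.75 mL total → factor 3.75/0.25 = 15
Step 5: 5-fold → factor 5
Overall dilution factor = 5 × 2 × 12 × 15 × 5 = 9000
Final = 1.50 mM / 9000 = 0.0001667 mM = 0.167 μM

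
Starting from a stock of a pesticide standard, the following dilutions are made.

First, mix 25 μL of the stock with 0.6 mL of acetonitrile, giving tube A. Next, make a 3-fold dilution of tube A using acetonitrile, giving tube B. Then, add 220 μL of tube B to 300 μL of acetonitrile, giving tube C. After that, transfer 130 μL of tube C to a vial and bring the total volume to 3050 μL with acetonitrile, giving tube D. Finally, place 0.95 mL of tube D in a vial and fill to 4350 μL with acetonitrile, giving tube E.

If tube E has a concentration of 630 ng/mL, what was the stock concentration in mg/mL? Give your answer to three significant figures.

Step 1: 25 μL + 0.6 mL = 625 μL total → factor 625/25 = 25
Step 2: 3-fold → factor 3
Step 3: 220 μL + 300 μL = 520 μL total → factor 520/220 = 2.3636
Step 4: 130 μL brought to 3050 μL → factor 3050/130 = 23.462
Step 5: 0.95 mL brought to 4350 μL → factor 4.35/0.95 = 4.5789
Overall dilution factor = 25 × 3 × 2.3636 × 23.462 × 4.5789 = 19044
Stock = 630 ng/mL × 19044 = 1.200 × 10^7 ng/mL = 12.0 mg/mL

12.0 mg/mL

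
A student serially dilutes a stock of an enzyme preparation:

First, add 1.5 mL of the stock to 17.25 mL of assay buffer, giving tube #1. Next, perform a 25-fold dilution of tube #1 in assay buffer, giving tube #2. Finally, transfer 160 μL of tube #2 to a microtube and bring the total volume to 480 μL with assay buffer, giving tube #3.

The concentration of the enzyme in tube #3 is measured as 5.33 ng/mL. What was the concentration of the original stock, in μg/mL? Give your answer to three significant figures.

Step 1: 1.5 mL + 17.25 mL = 18.75 mL total → factor 18.75/1.5 = 12.5
Step 2: 25-fold → factor 25
Step 3: 160 μL brought to 480 μL → factor 480/160 = 3
Overall dilution factor = 12.5 × 25 × 3 = 937.5
Stock = 5.33 ng/mL × 937.5 = 4997 ng/mL = 5.00 μg/mL

5.00 μg/mL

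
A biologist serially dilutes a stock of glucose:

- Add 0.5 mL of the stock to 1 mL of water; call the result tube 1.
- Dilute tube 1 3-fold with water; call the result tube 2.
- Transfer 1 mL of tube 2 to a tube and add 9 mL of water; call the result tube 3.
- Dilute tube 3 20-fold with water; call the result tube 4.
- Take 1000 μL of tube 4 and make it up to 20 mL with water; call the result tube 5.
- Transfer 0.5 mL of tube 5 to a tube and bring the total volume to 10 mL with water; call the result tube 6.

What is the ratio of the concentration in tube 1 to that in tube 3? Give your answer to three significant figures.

Step 1: 0.5 mL + 1 mL = 1.5 mL total → factor 1.5/0.5 = 3
Step 2: 3-fold → factor 3
Step 3: 1 mL + 9 mL = 10 mL total → factor 10/1 = 10
Dilution factor to tube 1 = 3; to tube 3 = 90
[tube 1]/[tube 3] = (factor to tube 3)/(factor to tube 1) = 90/3 = 30.0

30.0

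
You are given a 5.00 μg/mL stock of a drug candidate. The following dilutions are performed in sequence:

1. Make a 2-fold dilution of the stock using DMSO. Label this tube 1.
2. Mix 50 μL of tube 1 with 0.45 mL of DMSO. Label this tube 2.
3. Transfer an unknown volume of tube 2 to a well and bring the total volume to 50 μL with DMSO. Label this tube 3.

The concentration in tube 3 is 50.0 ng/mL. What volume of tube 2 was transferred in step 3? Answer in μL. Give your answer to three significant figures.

10.0 μL

Step 1: 2-fold → factor 2
Step 2: 50 μL + 0.45 mL = 500 μL total → factor 500/50 = 10
Step 3: v brought to 50 μL → factor = 50 μL/v
Product of known-step factors = 20
Overall factor = 5.00 μg/mL / (50.0 ng/mL) = 100
Step-3 factor = 100 / 20 = 5
v = 50 μL / 5 = 10.0 μL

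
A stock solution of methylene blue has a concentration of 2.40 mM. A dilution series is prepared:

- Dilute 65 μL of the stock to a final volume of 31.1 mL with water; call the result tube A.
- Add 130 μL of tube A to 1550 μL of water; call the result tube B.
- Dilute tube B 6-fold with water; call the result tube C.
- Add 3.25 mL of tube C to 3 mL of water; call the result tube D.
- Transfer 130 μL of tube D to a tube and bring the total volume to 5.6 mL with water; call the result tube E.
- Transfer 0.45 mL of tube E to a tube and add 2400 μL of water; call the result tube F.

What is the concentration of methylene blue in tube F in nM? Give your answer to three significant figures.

Step 1: 65 μL brought to 31.1 mL → factor 31100/65 = 478.46
Step 2: 130 μL + 1550 μL = 1680 μL total → factor 1680/130 = 12.923
Step 3: 6-fold → factor 6
Step 4: 3.25 mL + 3 mL = 6.25 mL total → factor 6.25/3.25 = 1.9231
Step 5: 130 μL brought to 5.6 mL → factor 5600/130 = 43.077
Step 6: 0.45 mL + 2400 μL = 2.85 mL total → factor 2.85/0.45 = 6.3333
Overall dilution factor = 478.46 × 12.923 × 6 × 1.9231 × 43.077 × 6.3333 = 1.9464 × 10^7
Final = 2.40 mM / 1.9464 × 10^7 = 1.233 × 10^-7 mM = 0.123 nM

0.123 nM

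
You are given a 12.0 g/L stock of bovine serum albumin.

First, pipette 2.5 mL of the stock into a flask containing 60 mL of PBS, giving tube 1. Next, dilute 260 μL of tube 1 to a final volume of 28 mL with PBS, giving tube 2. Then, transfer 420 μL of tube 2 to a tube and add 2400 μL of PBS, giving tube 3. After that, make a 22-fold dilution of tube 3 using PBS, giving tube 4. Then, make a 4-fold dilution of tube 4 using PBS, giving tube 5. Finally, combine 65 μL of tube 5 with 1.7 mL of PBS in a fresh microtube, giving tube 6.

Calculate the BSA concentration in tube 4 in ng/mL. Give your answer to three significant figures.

Step 1: 2.5 mL + 60 mL = 62.5 mL total → factor 62.5/2.5 = 25
Step 2: 260 μL brought to 28 mL → factor 28000/260 = 107.69
Step 3: 420 μL + 2400 μL = 2820 μL total → factor 2820/420 = 6.7143
Step 4: 22-fold → factor 22
Dilution factor through tube 4 = 25 × 107.69 × 6.7143 × 22 = 3.9769 × 10^5
[tube 4] = 12.0 g/L / 3.9769 × 10^5 = 3.017 × 10^-5 g/L = 30.2 ng/mL

30.2 ng/mL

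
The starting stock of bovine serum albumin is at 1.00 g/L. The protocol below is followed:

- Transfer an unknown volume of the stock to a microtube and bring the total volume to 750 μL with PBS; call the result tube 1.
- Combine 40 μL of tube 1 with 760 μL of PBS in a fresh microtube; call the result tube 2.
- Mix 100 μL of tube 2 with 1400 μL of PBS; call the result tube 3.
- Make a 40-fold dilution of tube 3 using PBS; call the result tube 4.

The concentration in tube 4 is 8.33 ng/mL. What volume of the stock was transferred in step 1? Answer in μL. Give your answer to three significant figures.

Step 1: v brought to 750 μL → factor = 750 μL/v
Step 2: 40 μL + 760 μL = 800 μL total → factor 800/40 = 20
Step 3: 100 μL + 1400 μL = 1500 μL total → factor 1500/100 = 15
Step 4: 40-fold → factor 40
Product of known-step factors = 12000
Overall factor = 1.00 g/L / (8.33 ng/mL) = 1.2005 × 10^5
Step-1 factor = 1.2005 × 10^5 / 12000 = 10.004
v = 750 μL / 10.004 = 75.0 μL

75.0 μL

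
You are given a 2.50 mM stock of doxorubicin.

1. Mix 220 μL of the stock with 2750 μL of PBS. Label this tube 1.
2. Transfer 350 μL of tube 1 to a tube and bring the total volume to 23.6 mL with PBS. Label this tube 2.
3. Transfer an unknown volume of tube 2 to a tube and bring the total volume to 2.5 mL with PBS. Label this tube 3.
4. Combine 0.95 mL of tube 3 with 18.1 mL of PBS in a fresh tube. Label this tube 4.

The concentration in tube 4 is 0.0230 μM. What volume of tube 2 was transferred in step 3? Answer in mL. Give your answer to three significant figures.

0.420 mL

Step 1: 220 μL + 2750 μL = 2970 μL total → factor 2970/220 = 13.5
Step 2: 350 μL brought to 23.6 mL → factor 23600/350 = 67.429
Step 3: v brought to 2.5 mL → factor = 2.5 mL/v
Step 4: 0.95 mL + 18.1 mL = 19.05 mL total → factor 19.05/0.95 = 20.053
Product of known-step factors = 18254
Overall factor = 2.50 mM / (0.0230 μM) = 1.087 × 10^5
Step-3 factor = 1.087 × 10^5 / 18254 = 5.9547
v = 2.5 mL / 5.9547 = 0.420 mL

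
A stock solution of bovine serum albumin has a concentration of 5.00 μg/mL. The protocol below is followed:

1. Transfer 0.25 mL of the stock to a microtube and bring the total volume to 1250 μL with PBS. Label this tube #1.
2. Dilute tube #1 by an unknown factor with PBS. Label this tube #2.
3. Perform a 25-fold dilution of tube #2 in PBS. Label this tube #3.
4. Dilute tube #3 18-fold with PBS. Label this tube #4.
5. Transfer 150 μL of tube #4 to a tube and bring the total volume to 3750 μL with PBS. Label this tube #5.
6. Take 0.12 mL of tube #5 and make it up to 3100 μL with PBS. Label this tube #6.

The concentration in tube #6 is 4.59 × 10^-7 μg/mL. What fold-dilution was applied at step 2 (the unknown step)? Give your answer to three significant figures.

7.50-fold

Step 1: 0.25 mL brought to 1250 μL → factor 1.25/0.25 = 5
Step 2: unknown factor x
Step 3: 25-fold → factor 25
Step 4: 18-fold → factor 18
Step 5: 150 μL brought to 3750 μL → factor 3750/150 = 25
Step 6: 0.12 mL brought to 3100 μL → factor 3.1/0.12 = 25.833
Product of known-step factors = 1.4531 × 10^6
Overall factor = 5.00 μg/mL / (4.59 × 10^-7 μg/mL) = 1.0893 × 10^7
x = 1.0893 × 10^7 / 1.4531 × 10^6 = 7.50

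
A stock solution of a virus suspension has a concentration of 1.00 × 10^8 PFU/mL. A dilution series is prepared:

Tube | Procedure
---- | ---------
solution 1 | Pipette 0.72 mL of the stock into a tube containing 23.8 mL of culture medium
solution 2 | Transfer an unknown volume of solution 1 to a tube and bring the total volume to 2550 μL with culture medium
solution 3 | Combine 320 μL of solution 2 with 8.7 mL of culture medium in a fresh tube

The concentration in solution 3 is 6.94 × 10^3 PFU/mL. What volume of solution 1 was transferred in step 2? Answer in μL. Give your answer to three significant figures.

170 μL

Step 1: 0.72 mL + 23.8 mL = 24.52 mL total → factor 24.52/0.72 = 34.056
Step 2: v brought to 2550 μL → factor = 2550 μL/v
Step 3: 320 μL + 8.7 mL = 9020 μL total → factor 9020/320 = 28.188
Product of known-step factors = 959.94
Overall factor = 1.00 × 10^8 PFU/mL / (6.94 × 10^3 PFU/mL) = 14409
Step-2 factor = 14409 / 959.94 = 15.011
v = 2550 μL / 15.011 = 170 μL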